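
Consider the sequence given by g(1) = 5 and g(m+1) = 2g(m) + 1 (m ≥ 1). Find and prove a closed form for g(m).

Claim: g(m) = 3·2^m − 1.

Base case: g(1) = 5, and 3·2^1 − 1 = 6 − 1 = 5.
Assume g(k) = 3·2^k − 1 for some k ≥ 1.
Then g(k+1) = 2g(k) + 1 = 2·(3·2^k − 1) + 1 = 6·2^k − 2 + 1 = 3·2^{k+1} − 1.
So the formula holds for k+1, and by induction g(m) = 3·2^m − 1 for all m ≥ 1.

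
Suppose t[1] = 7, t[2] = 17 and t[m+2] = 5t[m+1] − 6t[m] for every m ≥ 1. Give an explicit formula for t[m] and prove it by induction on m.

Claim: t[m] = 2·2^m + 3^m.

Base cases: t[1] = 7 and 2·2^1 + 3^1 = 7; t[2] = 17 and 2·2^2 + 3^2 = 17.
Assume t[i] = 2·2^i + 3^i for all 1 ≤ i ≤ j, where j ≥ 2.
Then t[j+1] = 5t[j] − 6t[j−1] = 5·(2·2^j + 3^j) − 6·(2·2^{j−1} + 3^{j−1}) = 2·(5·2 − 6)2^{j−1} + (5·3 − 6)3^{j−1} = 8·2^{j−1} + 9·3^{j−1} = 2·2^{j+1} + 3^{j+1}.
Hence t[m] = 2·2^m + 3^m for every m ≥ 1, by strong induction.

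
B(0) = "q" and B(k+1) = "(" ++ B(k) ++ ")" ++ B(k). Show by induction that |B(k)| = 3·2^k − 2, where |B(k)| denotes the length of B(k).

Base case: |B(0)| = 1, and 3·2^0 − 2 = 1.
Assume |B(r)| = 3·2^r − 2.
Then |B(r+1)| = 1 + |B(r)| + 1 + |B(r)| = 2|B(r)| + 2 = 2(3·2^r − 2) + 2 = 3·2^{r+1} − 4 + 2 = 3·2^{r+1} − 2.
This completes the inductive step, so |B(k)| = 3·2^k − 2 for all k ≥ 0.

|B(k)| = 3·2^k − 2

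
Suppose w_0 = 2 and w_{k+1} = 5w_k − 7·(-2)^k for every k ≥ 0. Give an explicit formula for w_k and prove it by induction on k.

Claim: w_k = 5^k + (-2)^k.

Base case: w_0 = 2, and 5^0 + (-2)^0 = 1 + 1 = 2.
Assume w_j = 5^j + (-2)^j for some j ≥ 0.
Then w_{j+1} = 5w_j − 7·(-2)^j = 5·(5^j + (-2)^j) − 7·(-2)^j = 5^{j+1} + 5·(-2)^j − 7·(-2)^j = 5^{j+1} − 2·(-2)^j = 5^{j+1} + (-2)^{j+1}.
By induction, w_k = 5^k + (-2)^k for all k ≥ 0.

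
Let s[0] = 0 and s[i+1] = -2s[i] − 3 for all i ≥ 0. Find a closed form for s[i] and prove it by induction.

Claim: s[i] = (-2)^i − 1.

Base case: s[0] = 0, and (-2)^0 − 1 = 1 − 1 = 0.
Assume s[m] = (-2)^m − 1 for some m ≥ 0.
Then s[m+1] = -2s[m] − 3 = -2·((-2)^m − 1) − 3 = -2·(-2)^m + 2 − 3 = (-2)^{m+1} − 1.
This completes the inductive step, so s[i] = (-2)^i − 1 for all i ≥ 0.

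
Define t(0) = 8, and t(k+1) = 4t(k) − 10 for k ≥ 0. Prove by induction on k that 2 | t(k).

Base case: t(0) = 8 = 2·4, so 2 | t(0).
Assume 2 | t(r), so t(r) = 2s for some integer s.
Then t(r+1) = 4t(r) − 10 = 4·(2s) − 10 = 2(4s − 5), so 2 | t(r+1).
By induction, 2 | t(k) for all k ≥ 0.

2 | t(k)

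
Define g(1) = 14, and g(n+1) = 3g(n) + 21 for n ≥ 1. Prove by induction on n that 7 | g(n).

Base case: g(1) = 14 = 7·2, so 7 | g(1).
Assume 7 | g(k), so g(k) = 7t for some integer t.
Then g(k+1) = 3g(k) + 21 = 3·(7t) + 21 = 7(3t + 3), so 7 | g(k+1).
By induction, 7 | g(n) for all n ≥ 1.

7 | g(n)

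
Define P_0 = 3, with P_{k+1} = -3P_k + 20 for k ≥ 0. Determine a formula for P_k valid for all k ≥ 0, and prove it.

Claim: P_k = -2·(-3)^k + 5.

Base case: P_0 = 3, and -2·(-3)^0 + 5 = -2 + 5 = 3.
Assume P_r = -2·(-3)^r + 5 for some r ≥ 0.
Then P_{r+1} = -3P_r + 20 = -3·(-2·(-3)^r + 5) + 20 = 6·(-3)^r − 15 + 20 = -2·(-3)^{r+1} + 5.
So the formula holds for r+1, and by induction P_k = -2·(-3)^k + 5 for all k ≥ 0.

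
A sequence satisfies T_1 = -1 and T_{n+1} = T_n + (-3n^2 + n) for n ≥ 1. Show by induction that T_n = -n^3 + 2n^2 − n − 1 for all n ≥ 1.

Base case: T_1 = -1, and -1^3 + 2·1^2 − 1 − 1 = -1.
Assume T_m = -m^3 + 2m^2 − m − 1.
Then T_{m+1} = T_m + (-3m^2 + m) = (-m^3 + 2m^2 − m − 1) + (-3m^2 + m) = -m^3 − m^2 − 1,
and -(m+1)^3 + 2·(m+1)^2 − (m+1) − 1 = -m^3 − m^2 − 1.
This completes the inductive step, so T_n = -n^3 + 2n^2 − n − 1 for all n ≥ 1.

T_n = -n^3 + 2n^2 − n − 1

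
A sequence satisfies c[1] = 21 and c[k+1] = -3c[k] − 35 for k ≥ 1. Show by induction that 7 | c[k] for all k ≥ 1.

Base case: c[1] = 21 = 7·3, so 7 | c[1].
Assume 7 | c[r], so c[r] = 7t for some integer t.
Then c[r+1] = -3c[r] − 35 = -3·(7t) − 35 = 7(-3t − 5), so 7 | c[r+1].
This completes the inductive step, so 7 | c[k] for all k ≥ 1.

7 | c[k]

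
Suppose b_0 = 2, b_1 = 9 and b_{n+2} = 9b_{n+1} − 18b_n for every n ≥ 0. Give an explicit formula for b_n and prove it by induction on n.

Claim: b_n = 3^n + 6^n.

Base cases: b_0 = 2 and 3^0 + 6^0 = 2; b_1 = 9 and 3^1 + 6^1 = 9.
Assume b_j = 3^j + 6^j for all 0 ≤ j ≤ m, where m ≥ 1.
Then b_{m+1} = 9b_m − 18b_{m−1} = 9·(3^m + 6^m) − 18·(3^{m−1} + 6^{m−1}) = (9·3 − 18)3^{m−1} + (9·6 − 18)6^{m−1} = 9·3^{m−1} + 36·6^{m−1} = 3^{m+1} + 6^{m+1}.
This completes the inductive step, so b_n = 3^n + 6^n for all n ≥ 0.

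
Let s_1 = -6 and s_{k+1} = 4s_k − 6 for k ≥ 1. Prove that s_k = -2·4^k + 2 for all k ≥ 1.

Base case: s_1 = -6, and -2·4^1 + 2 = -8 + 2 = -6.
Assume s_r = -2·4^r + 2 for some r ≥ 1.
Then s_{r+1} = 4s_r − 6 = 4·(-2·4^r + 2) − 6 = -8·4^r + 8 − 6 = -2·4^{r+1} + 2.
Hence s_k = -2·4^k + 2 for every k ≥ 1, by induction.

s_k = -2·4^k + 2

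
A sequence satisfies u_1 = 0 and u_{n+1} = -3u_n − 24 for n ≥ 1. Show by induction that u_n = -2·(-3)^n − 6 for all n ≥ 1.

Base case: u_1 = 0, and -2·(-3)^1 − 6 = 6 − 6 = 0.
Assume u_m = -2·(-3)^m − 6 for some m ≥ 1.
Then u_{m+1} = -3u_m − 24 = -3·(-2·(-3)^m − 6) − 24 = 6·(-3)^m + 18 − 24 = -2·(-3)^{m+1} − 6.
By induction, u_n = -2·(-3)^n − 6 for all n ≥ 1.

u_n = -2·(-3)^n − 6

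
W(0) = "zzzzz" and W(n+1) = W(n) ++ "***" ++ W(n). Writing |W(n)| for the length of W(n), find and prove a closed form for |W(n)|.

Claim: |W(n)| = 2^{n+3} − 3.

Base case: |W(0)| = 5, and 2^{0+3} − 3 = 5.
Assume |W(k)| = 2^{k+3} − 3.
Then |W(k+1)| = |W(k)| + 3 + |W(k)| = 2|W(k)| + 3 = 2(2^{k+3} − 3) + 3 = 2^{k+1+3} − 6 + 3 = 2^{k+1+3} − 3.
By induction, |W(n)| = 2^{n+3} − 3 for all n ≥ 0.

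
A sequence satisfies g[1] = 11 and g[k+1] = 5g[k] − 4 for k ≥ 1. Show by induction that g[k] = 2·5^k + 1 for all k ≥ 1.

Base case: g[1] = 11, and 2·5^1 + 1 = 10 + 1 = 11.
Assume g[j] = 2·5^j + 1 for some j ≥ 1.
Then g[j+1] = 5g[j] − 4 = 5·(2·5^j + 1) − 4 = 10·5^j + 5 − 4 = 2·5^{j+1} + 1.
Hence g[k] = 2·5^k + 1 for every k ≥ 1, by induction.

g[k] = 2·5^k + 1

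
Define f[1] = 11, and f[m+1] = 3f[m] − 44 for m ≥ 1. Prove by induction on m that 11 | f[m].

Base case: f[1] = 11 = 11·1, so 11 | f[1].
Assume 11 | f[r], so f[r] = 11t for some integer t.
Then f[r+1] = 3f[r] − 44 = 3·(11t) − 44 = 11(3t − 4), so 11 | f[r+1].
By induction, 11 | f[m] for all m ≥ 1.

11 | f[m]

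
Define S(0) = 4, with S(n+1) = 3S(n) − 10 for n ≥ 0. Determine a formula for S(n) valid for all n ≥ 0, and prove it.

Claim: S(n) = -3^n + 5.

Base case: S(0) = 4, and -3^0 + 5 = -1 + 5 = 4.
Assume S(m) = -3^m + 5 for some m ≥ 0.
Then S(m+1) = 3S(m) − 10 = 3·(-3^m + 5) − 10 = -3^{m+1} + 15 − 10 = -3^{m+1} + 5.
By induction, S(n) = -3^n + 5 for all n ≥ 0.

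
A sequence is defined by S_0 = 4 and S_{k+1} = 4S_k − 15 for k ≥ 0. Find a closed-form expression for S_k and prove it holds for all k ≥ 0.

Claim: S_k = -4^k + 5.

Base case: S_0 = 4, and -4^0 + 5 = -1 + 5 = 4.
Assume S_j = -4^j + 5 for some j ≥ 0.
Then S_{j+1} = 4S_j − 15 = 4·(-4^j + 5) − 15 = -4^{j+1} + 20 − 15 = -4^{j+1} + 5.
This completes the inductive step, so S_k = -4^k + 5 for all k ≥ 0.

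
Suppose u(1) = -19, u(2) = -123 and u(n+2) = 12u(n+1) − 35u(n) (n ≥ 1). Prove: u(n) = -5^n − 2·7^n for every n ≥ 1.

Base cases: u(1) = -19 and -5^1 − 2·7^1 = -19; u(2) = -123 and -5^2 − 2·7^2 = -123.
Assume u(j) = -5^j − 2·7^j for all 1 ≤ j ≤ m, where m ≥ 2.
Then u(m+1) = 12u(m) − 35u(m−1) = 12·(-5^m − 2·7^m) − 35·(-5^{m−1} − 2·7^{m−1}) = -(12·5 − 35)5^{m−1} − 2·(12·7 − 35)7^{m−1} = -25·5^{m−1} − 98·7^{m−1} = -5^{m+1} − 2·7^{m+1}.
This completes the inductive step, so u(n) = -5^n − 2·7^n for all n ≥ 1.

u(n) = -5^n − 2·7^n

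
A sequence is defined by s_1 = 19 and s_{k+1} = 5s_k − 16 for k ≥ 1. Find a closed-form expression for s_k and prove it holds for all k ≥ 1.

Claim: s_k = 3·5^k + 4.

Base case: s_1 = 19, and 3·5^1 + 4 = 15 + 4 = 19.
Assume s_m = 3·5^m + 4 for some m ≥ 1.
Then s_{m+1} = 5s_m − 16 = 5·(3·5^m + 4) − 16 = 15·5^m + 20 − 16 = 3·5^{m+1} + 4.
So the formula holds for m+1, and by induction s_k = 3·5^k + 4 for all k ≥ 1.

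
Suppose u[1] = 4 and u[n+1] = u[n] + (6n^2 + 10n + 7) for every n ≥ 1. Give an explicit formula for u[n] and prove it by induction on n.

Claim: u[n] = 2n^3 + 2n^2 + 3n − 3.

Base case: u[1] = 4, and 2·1^3 + 2·1^2 + 3·1 − 3 = 4.
Assume u[r] = 2r^3 + 2r^2 + 3r − 3.
Then u[r+1] = u[r] + (6r^2 + 10r + 7) = (2r^3 + 2r^2 + 3r − 3) + (6r^2 + 10r + 7) = 2r^3 + 8r^2 + 13r + 4,
and 2·(r+1)^3 + 2·(r+1)^2 + 3·(r+1) − 3 = 2r^3 + 8r^2 + 13r + 4.
By induction, u[n] = 2n^3 + 2n^2 + 3n − 3 for all n ≥ 1.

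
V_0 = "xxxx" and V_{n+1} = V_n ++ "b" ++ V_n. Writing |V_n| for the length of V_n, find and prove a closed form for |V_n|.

Claim: |V_n| = 5·2^n − 1.

Base case: |V_0| = 4, and 5·2^0 − 1 = 4.
Assume |V_k| = 5·2^k − 1.
Then |V_{k+1}| = |V_k| + 1 + |V_k| = 2|V_k| + 1 = 2(5·2^k − 1) + 1 = 5·2^{k+1} − 2 + 1 = 5·2^{k+1} − 1.
By induction, |V_n| = 5·2^n − 1 for all n ≥ 0.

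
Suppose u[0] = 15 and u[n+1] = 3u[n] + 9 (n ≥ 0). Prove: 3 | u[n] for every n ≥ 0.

Base case: u[0] = 15 = 3·5, so 3 | u[0].
Assume 3 | u[r], so u[r] = 3t for some integer t.
Then u[r+1] = 3u[r] + 9 = 3·(3t) + 9 = 3(3t + 3), so 3 | u[r+1].
Hence 3 | u[n] for every n ≥ 0, by induction.

3 | u[n]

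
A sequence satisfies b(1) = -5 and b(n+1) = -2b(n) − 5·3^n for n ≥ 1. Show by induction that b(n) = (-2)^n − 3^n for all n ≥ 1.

Base case: b(1) = -5, and (-2)^1 − 3^1 = -2 − 3 = -5.
Assume b(m) = (-2)^m − 3^m for some m ≥ 1.
Then b(m+1) = -2b(m) − 5·3^m = -2·((-2)^m − 3^m) − 5·3^m = (-2)^{m+1} + 2·3^m − 5·3^m = (-2)^{m+1} − 3·3^m = (-2)^{m+1} − 3^{m+1}.
So the formula holds for m+1, and by induction b(n) = (-2)^n − 3^n for all n ≥ 1.

b(n) = (-2)^n − 3^n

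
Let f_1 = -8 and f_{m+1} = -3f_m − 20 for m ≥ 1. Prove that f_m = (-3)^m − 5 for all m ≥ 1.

Base case: f_1 = -8, and (-3)^1 − 5 = -3 − 5 = -8.
Assume f_j = (-3)^j − 5 for some j ≥ 1.
Then f_{j+1} = -3f_j − 20 = -3·((-3)^j − 5) − 20 = -3·(-3)^j + 15 − 20 = (-3)^{j+1} − 5.
Hence f_m = (-3)^m − 5 for every m ≥ 1, by induction.

f_m = (-3)^m − 5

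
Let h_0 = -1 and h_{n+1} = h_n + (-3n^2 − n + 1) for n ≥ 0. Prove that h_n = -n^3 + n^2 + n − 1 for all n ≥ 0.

Base case: h_0 = -1, and -0^3 + 0^2 + 0 − 1 = -1.
Assume h_k = -k^3 + k^2 + k − 1.
Then h_{k+1} = h_k + (-3k^2 − k + 1) = (-k^3 + k^2 + k − 1) + (-3k^2 − k + 1) = -k^3 − 2k^2,
and -(k+1)^3 + (k+1)^2 + (k+1) − 1 = -k^3 − 2k^2.
This completes the inductive step, so h_n = -n^3 + n^2 + n − 1 for all n ≥ 0.

h_n = -n^3 + n^2 + n − 1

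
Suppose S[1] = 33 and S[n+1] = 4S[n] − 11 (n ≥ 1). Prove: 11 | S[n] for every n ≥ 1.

Base case: S[1] = 33 = 11·3, so 11 | S[1].
Assume 11 | S[m], so S[m] = 11t for some integer t.
Then S[m+1] = 4S[m] − 11 = 4·(11t) − 11 = 11(4t − 1), so 11 | S[m+1].
So the property holds for m+1, and by induction 11 | S[n] for all n ≥ 1.

11 | S[n]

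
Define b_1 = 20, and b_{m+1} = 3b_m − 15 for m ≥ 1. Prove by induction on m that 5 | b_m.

Base case: b_1 = 20 = 5·4, so 5 | b_1.
Assume 5 | b_r, so b_r = 5t for some integer t.
Then b_{r+1} = 3b_r − 15 = 3·(5t) − 15 = 5(3t − 3), so 5 | b_{r+1}.
Hence 5 | b_m for every m ≥ 1, by induction.

5 | b_m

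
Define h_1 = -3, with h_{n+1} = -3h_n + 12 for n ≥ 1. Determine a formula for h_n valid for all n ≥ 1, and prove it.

Claim: h_n = 2·(-3)^n + 3.

Base case: h_1 = -3, and 2·(-3)^1 + 3 = -6 + 3 = -3.
Assume h_j = 2·(-3)^j + 3 for some j ≥ 1.
Then h_{j+1} = -3h_j + 12 = -3·(2·(-3)^j + 3) + 12 = -6·(-3)^j − 9 + 12 = 2·(-3)^{j+1} + 3.
Hence h_n = 2·(-3)^n + 3 for every n ≥ 1, by induction.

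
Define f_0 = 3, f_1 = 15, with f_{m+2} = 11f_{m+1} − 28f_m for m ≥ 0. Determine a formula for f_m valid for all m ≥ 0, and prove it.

Claim: f_m = 7^m + 2·4^m.

Base cases: f_0 = 3 and 7^0 + 2·4^0 = 3; f_1 = 15 and 7^1 + 2·4^1 = 15.
Assume f_i = 7^i + 2·4^i for all 0 ≤ i ≤ j, where j ≥ 1.
Then f_{j+1} = 11f_j − 28f_{j−1} = 11·(7^j + 2·4^j) − 28·(7^{j−1} + 2·4^{j−1}) = (11·7 − 28)7^{j−1} + 2·(11·4 − 28)4^{j−1} = 49·7^{j−1} + 32·4^{j−1} = 7^{j+1} + 2·4^{j+1}.
Hence f_m = 7^m + 2·4^m for every m ≥ 0, by strong induction.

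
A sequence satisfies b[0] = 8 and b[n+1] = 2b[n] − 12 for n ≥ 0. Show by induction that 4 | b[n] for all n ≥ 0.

Base case: b[0] = 8 = 4·2, so 4 | b[0].
Assume 4 | b[j], so b[j] = 4t for some integer t.
Then b[j+1] = 2b[j] − 12 = 2·(4t) − 12 = 4(2t − 3), so 4 | b[j+1].
So the property holds for j+1, and by induction 4 | b[n] for all n ≥ 0.

4 | b[n]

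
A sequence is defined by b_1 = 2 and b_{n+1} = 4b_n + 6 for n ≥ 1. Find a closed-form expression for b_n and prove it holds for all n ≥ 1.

Claim: b_n = 4^n − 2.

Base case: b_1 = 2, and 4^1 − 2 = 4 − 2 = 2.
Assume b_m = 4^m − 2 for some m ≥ 1.
Then b_{m+1} = 4b_m + 6 = 4·(4^m − 2) + 6 = 4^{m+1} − 8 + 6 = 4^{m+1} − 2.
Hence b_n = 4^n − 2 for every n ≥ 1, by induction.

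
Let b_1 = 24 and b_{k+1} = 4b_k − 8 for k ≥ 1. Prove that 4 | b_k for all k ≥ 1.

Base case: b_1 = 24 = 4·6, so 4 | b_1.
Assume 4 | b_m, so b_m = 4t for some integer t.
Then b_{m+1} = 4b_m − 8 = 4·(4t) − 8 = 4(4t − 2), so 4 | b_{m+1}.
By induction, 4 | b_k for all k ≥ 1.

4 | b_k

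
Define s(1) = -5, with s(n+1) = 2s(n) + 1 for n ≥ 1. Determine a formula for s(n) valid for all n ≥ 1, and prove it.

Claim: s(n) = -2^{n+1} − 1.

Base case: s(1) = -5, and -2^{1+1} − 1 = -4 − 1 = -5.
Assume s(m) = -2^{m+1} − 1 for some m ≥ 1.
Then s(m+1) = 2s(m) + 1 = 2·(-2^{m+1} − 1) + 1 = -2^{m+2} − 2 + 1 = -2^{m+2} − 1.
Hence s(n) = -2^{n+1} − 1 for every n ≥ 1, by induction.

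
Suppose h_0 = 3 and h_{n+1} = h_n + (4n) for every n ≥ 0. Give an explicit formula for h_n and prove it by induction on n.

Claim: h_n = 2n^2 − 2n + 3.

Base case: h_0 = 3, and 2·0^2 − 2·0 + 3 = 3.
Assume h_r = 2r^2 − 2r + 3.
Then h_{r+1} = h_r + (4r) = (2r^2 − 2r + 3) + (4r) = 2r^2 + 2r + 3,
and 2·(r+1)^2 − 2·(r+1) + 3 = 2r^2 + 2r + 3.
Hence h_n = 2n^2 − 2n + 3 for every n ≥ 0, by induction.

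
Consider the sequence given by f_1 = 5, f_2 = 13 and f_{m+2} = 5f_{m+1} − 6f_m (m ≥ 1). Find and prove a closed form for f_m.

Claim: f_m = 3^m + 2^m.

Base cases: f_1 = 5 and 3^1 + 2^1 = 5; f_2 = 13 and 3^2 + 2^2 = 13.
Assume f_j = 3^j + 2^j for all 1 ≤ j ≤ k, where k ≥ 2.
Then f_{k+1} = 5f_k − 6f_{k−1} = 5·(3^k + 2^k) − 6·(3^{k−1} + 2^{k−1}) = (5·3 − 6)3^{k−1} + (5·2 − 6)2^{k−1} = 9·3^{k−1} + 4·2^{k−1} = 3^{k+1} + 2^{k+1}.
This completes the inductive step, so f_m = 3^m + 2^m for all m ≥ 1.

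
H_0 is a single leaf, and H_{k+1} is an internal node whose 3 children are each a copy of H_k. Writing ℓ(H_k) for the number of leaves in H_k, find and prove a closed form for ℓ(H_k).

Claim: ℓ(H_k) = 3^k.

Base case: ℓ(H_0) = 1, and 3^0 = 1.
Assume ℓ(H_j) = 3^j.
Then ℓ(H_{j+1}) = 3·ℓ(H_j) = 3·3^j = 3^{j+1}.
So the formula holds for j+1, and by induction ℓ(H_k) = 3^k for all k ≥ 0.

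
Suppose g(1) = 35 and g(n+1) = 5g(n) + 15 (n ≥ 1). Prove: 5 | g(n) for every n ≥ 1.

Base case: g(1) = 35 = 5·7, so 5 | g(1).
Assume 5 | g(m), so g(m) = 5t for some integer t.
Then g(m+1) = 5g(m) + 15 = 5·(5t) + 15 = 5(5t + 3), so 5 | g(m+1).
By induction, 5 | g(n) for all n ≥ 1.

5 | g(n)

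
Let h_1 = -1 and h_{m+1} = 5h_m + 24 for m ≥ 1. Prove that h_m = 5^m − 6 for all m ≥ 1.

Base case: h_1 = -1, and 5^1 − 6 = 5 − 6 = -1.
Assume h_k = 5^k − 6 for some k ≥ 1.
Then h_{k+1} = 5h_k + 24 = 5·(5^k − 6) + 24 = 5^{k+1} − 30 + 24 = 5^{k+1} − 6.
This completes the inductive step, so h_m = 5^m − 6 for all m ≥ 1.

h_m = 5^m − 6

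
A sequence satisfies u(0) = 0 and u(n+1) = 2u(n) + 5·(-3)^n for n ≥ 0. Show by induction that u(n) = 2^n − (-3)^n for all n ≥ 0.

Base case: u(0) = 0, and 2^0 − (-3)^0 = 1 − 1 = 0.
Assume u(j) = 2^j − (-3)^j for some j ≥ 0.
Then u(j+1) = 2u(j) + 5·(-3)^j = 2·(2^j − (-3)^j) + 5·(-3)^j = 2^{j+1} − 2·(-3)^j + 5·(-3)^j = 2^{j+1} + 3·(-3)^j = 2^{j+1} − (-3)^{j+1}.
So the formula holds for j+1, and by induction u(n) = 2^n − (-3)^n for all n ≥ 0.

u(n) = 2^n − (-3)^n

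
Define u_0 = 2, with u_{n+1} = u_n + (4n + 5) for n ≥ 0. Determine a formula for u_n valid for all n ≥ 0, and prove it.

Claim: u_n = 2n^2 + 3n + 2.

Base case: u_0 = 2, and 2·0^2 + 3·0 + 2 = 2.
Assume u_r = 2r^2 + 3r + 2.
Then u_{r+1} = u_r + (4r + 5) = (2r^2 + 3r + 2) + (4r + 5) = 2r^2 + 7r + 7,
and 2·(r+1)^2 + 3·(r+1) + 2 = 2r^2 + 7r + 7.
By induction, u_n = 2n^2 + 3n + 2 for all n ≥ 0.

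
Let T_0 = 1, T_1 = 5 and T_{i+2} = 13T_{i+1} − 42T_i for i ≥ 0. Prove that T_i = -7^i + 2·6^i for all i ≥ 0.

Base cases: T_0 = 1 and -7^0 + 2·6^0 = 1; T_1 = 5 and -7^1 + 2·6^1 = 5.
Assume T_j = -7^j + 2·6^j for all 0 ≤ j ≤ m, where m ≥ 1.
Then T_{m+1} = 13T_m − 42T_{m−1} = 13·(-7^m + 2·6^m) − 42·(-7^{m−1} + 2·6^{m−1}) = -(13·7 − 42)7^{m−1} + 2·(13·6 − 42)6^{m−1} = -49·7^{m−1} + 72·6^{m−1} = -7^{m+1} + 2·6^{m+1}.
By strong induction, T_i = -7^i + 2·6^i for all i ≥ 0.

T_i = -7^i + 2·6^i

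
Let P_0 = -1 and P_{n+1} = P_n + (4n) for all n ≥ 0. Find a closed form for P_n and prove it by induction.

Claim: P_n = 2n^2 − 2n − 1.

Base case: P_0 = -1, and 2·0^2 − 2·0 − 1 = -1.
Assume P_r = 2r^2 − 2r − 1.
Then P_{r+1} = P_r + (4r) = (2r^2 − 2r − 1) + (4r) = 2r^2 + 2r − 1,
and 2·(r+1)^2 − 2·(r+1) − 1 = 2r^2 + 2r − 1.
This completes the inductive step, so P_n = 2n^2 − 2n − 1 for all n ≥ 0.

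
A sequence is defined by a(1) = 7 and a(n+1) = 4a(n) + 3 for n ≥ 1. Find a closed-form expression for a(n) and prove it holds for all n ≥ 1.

Claim: a(n) = 2·4^n − 1.

Base case: a(1) = 7, and 2·4^1 − 1 = 8 − 1 = 7.
Assume a(k) = 2·4^k − 1 for some k ≥ 1.
Then a(k+1) = 4a(k) + 3 = 4·(2·4^k − 1) + 3 = 8·4^k − 4 + 3 = 2·4^{k+1} − 1.
So the formula holds for k+1, and by induction a(n) = 2·4^n − 1 for all n ≥ 1.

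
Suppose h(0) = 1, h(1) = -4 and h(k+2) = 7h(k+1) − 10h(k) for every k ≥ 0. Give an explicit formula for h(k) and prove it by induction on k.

Claim: h(k) = 3·2^k − 2·5^k.

Base cases: h(0) = 1 and 3·2^0 − 2·5^0 = 1; h(1) = -4 and 3·2^1 − 2·5^1 = -4.
Assume h(j) = 3·2^j − 2·5^j for all 0 ≤ j ≤ r, where r ≥ 1.
Then h(r+1) = 7h(r) − 10h(r−1) = 7·(3·2^r − 2·5^r) − 10·(3·2^{r−1} − 2·5^{r−1}) = 3·(7·2 − 10)2^{r−1} − 2·(7·5 − 10)5^{r−1} = 12·2^{r−1} − 50·5^{r−1} = 3·2^{r+1} − 2·5^{r+1}.
Hence h(k) = 3·2^k − 2·5^k for every k ≥ 0, by strong induction.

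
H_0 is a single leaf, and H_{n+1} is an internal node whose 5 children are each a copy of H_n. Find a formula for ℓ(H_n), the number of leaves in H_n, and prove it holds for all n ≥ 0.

Claim: ℓ(H_n) = 5^n.

Base case: ℓ(H_0) = 1, and 5^0 = 1.
Assume ℓ(H_m) = 5^m.
Then ℓ(H_{m+1}) = 5·ℓ(H_m) = 5·5^m = 5^{m+1}.
Hence ℓ(H_n) = 5^n for every n ≥ 0, by induction.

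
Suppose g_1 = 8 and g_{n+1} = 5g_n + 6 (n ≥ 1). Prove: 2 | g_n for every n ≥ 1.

Base case: g_1 = 8 = 2·4, so 2 | g_1.
Assume 2 | g_j, so g_j = 2t for some integer t.
Then g_{j+1} = 5g_j + 6 = 5·(2t) + 6 = 2(5t + 3), so 2 | g_{j+1}.
So the property holds for j+1, and by induction 2 | g_n for all n ≥ 1.

2 | g_n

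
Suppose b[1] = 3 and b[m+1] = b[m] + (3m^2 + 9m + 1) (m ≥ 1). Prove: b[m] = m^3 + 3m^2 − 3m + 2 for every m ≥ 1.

Base case: b[1] = 3, and 1^3 + 3·1^2 − 3·1 + 2 = 3.
Assume b[j] = j^3 + 3j^2 − 3j + 2.
Then b[j+1] = b[j] + (3j^2 + 9j + 1) = (j^3 + 3j^2 − 3j + 2) + (3j^2 + 9j + 1) = j^3 + 6j^2 + 6j + 3,
and (j+1)^3 + 3·(j+1)^2 − 3·(j+1) + 2 = j^3 + 6j^2 + 6j + 3.
This completes the inductive step, so b[m] = m^3 + 3m^2 − 3m + 2 for all m ≥ 1.

b[m] = m^3 + 3m^2 − 3m + 2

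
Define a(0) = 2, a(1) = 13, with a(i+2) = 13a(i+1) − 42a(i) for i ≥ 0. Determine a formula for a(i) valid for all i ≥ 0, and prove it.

Claim: a(i) = 7^i + 6^i.

Base cases: a(0) = 2 and 7^0 + 6^0 = 2; a(1) = 13 and 7^1 + 6^1 = 13.
Assume a(j) = 7^j + 6^j for all 0 ≤ j ≤ m, where m ≥ 1.
Then a(m+1) = 13a(m) − 42a(m−1) = 13·(7^m + 6^m) − 42·(7^{m−1} + 6^{m−1}) = (13·7 − 42)7^{m−1} + (13·6 − 42)6^{m−1} = 49·7^{m−1} + 36·6^{m−1} = 7^{m+1} + 6^{m+1}.
Hence a(i) = 7^i + 6^i for every i ≥ 0, by strong induction.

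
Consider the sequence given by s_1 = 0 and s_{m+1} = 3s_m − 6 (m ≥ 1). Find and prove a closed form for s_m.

Claim: s_m = -3^m + 3.

Base case: s_1 = 0, and -3^1 + 3 = -3 + 3 = 0.
Assume s_k = -3^k + 3 for some k ≥ 1.
Then s_{k+1} = 3s_k − 6 = 3·(-3^k + 3) − 6 = -3^{k+1} + 9 − 6 = -3^{k+1} + 3.
So the formula holds for k+1, and by induction s_m = -3^m + 3 for all m ≥ 1.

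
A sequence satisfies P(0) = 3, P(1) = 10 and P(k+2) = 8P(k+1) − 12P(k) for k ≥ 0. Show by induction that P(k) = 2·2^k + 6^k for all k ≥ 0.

Base cases: P(0) = 3 and 2·2^0 + 6^0 = 3; P(1) = 10 and 2·2^1 + 6^1 = 10.
Assume P(j) = 2·2^j + 6^j for all 0 ≤ j ≤ m, where m ≥ 1.
Then P(m+1) = 8P(m) − 12P(m−1) = 8·(2·2^m + 6^m) − 12·(2·2^{m−1} + 6^{m−1}) = 2·(8·2 − 12)2^{m−1} + (8·6 − 12)6^{m−1} = 8·2^{m−1} + 36·6^{m−1} = 2·2^{m+1} + 6^{m+1}.
So the formula holds for m+1, and by strong induction P(k) = 2·2^k + 6^k for all k ≥ 0.

P(k) = 2·2^k + 6^k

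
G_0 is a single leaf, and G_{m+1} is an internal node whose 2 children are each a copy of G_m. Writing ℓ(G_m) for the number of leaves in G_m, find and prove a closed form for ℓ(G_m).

Claim: ℓ(G_m) = 2^m.

Base case: ℓ(G_0) = 1, and 2^0 = 1.
Assume ℓ(G_j) = 2^j.
Then ℓ(G_{j+1}) = 2·ℓ(G_j) = 2·2^j = 2^{j+1}.
So the formula holds for j+1, and by induction ℓ(G_m) = 2^m for all m ≥ 0.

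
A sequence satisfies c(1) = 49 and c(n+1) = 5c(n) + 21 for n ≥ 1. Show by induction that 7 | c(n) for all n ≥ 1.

Base case: c(1) = 49 = 7·7, so 7 | c(1).
Assume 7 | c(r), so c(r) = 7t for some integer t.
Then c(r+1) = 5c(r) + 21 = 5·(7t) + 21 = 7(5t + 3), so 7 | c(r+1).
By induction, 7 | c(n) for all n ≥ 1.

7 | c(n)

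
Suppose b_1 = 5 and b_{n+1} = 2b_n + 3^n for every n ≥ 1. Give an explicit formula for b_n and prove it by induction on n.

Claim: b_n = 2^n + 3^n.

Base case: b_1 = 5, and 2^1 + 3^1 = 2 + 3 = 5.
Assume b_m = 2^m + 3^m for some m ≥ 1.
Then b_{m+1} = 2b_m + 3^m = 2·(2^m + 3^m) + 3^m = 2^{m+1} + 2·3^m + 3^m = 2^{m+1} + 3·3^m = 2^{m+1} + 3^{m+1}.
This completes the inductive step, so b_n = 2^n + 3^n for all n ≥ 1.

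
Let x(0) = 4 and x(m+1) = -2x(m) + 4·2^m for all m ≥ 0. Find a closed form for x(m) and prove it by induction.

Claim: x(m) = 3·(-2)^m + 2^m.

Base case: x(0) = 4, and 3·(-2)^0 + 2^0 = 3 + 1 = 4.
Assume x(r) = 3·(-2)^r + 2^r for some r ≥ 0.
Then x(r+1) = -2x(r) + 4·2^r = -2·(3·(-2)^r + 2^r) + 4·2^r = 3·(-2)^{r+1} − 2·2^r + 4·2^r = 3·(-2)^{r+1} + 2·2^r = 3·(-2)^{r+1} + 2^{r+1}.
So the formula holds for r+1, and by induction x(m) = 3·(-2)^m + 2^m for all m ≥ 0.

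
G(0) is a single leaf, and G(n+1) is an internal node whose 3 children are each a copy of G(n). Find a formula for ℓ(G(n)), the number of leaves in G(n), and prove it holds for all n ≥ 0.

Claim: ℓ(G(n)) = 3^n.

Base case: ℓ(G(0)) = 1, and 3^0 = 1.
Assume ℓ(G(r)) = 3^r.
Then ℓ(G(r+1)) = 3·ℓ(G(r)) = 3·3^r = 3^{r+1}.
By induction, ℓ(G(n)) = 3^n for all n ≥ 0.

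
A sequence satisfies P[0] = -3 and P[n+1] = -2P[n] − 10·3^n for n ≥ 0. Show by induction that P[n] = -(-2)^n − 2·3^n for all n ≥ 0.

Base case: P[0] = -3, and -(-2)^0 − 2·3^0 = -1 − 2 = -3.
Assume P[k] = -(-2)^k − 2·3^k for some k ≥ 0.
Then P[k+1] = -2P[k] − 10·3^k = -2·(-(-2)^k − 2·3^k) − 10·3^k = -(-2)^{k+1} + 4·3^k − 10·3^k = -(-2)^{k+1} − 6·3^k = -(-2)^{k+1} − 2·3^{k+1}.
By induction, P[n] = -(-2)^n − 2·3^n for all n ≥ 0.

P[n] = -(-2)^n − 2·3^n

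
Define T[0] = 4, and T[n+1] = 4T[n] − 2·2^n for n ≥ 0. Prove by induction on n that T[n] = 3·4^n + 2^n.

Base case: T[0] = 4, and 3·4^0 + 2^0 = 3 + 1 = 4.
Assume T[m] = 3·4^m + 2^m for some m ≥ 0.
Then T[m+1] = 4T[m] − 2·2^m = 4·(3·4^m + 2^m) − 2·2^m = 3·4^{m+1} + 4·2^m − 2·2^m = 3·4^{m+1} + 2·2^m = 3·4^{m+1} + 2^{m+1}.
Hence T[n] = 3·4^n + 2^n for every n ≥ 0, by induction.

T[n] = 3·4^n + 2^n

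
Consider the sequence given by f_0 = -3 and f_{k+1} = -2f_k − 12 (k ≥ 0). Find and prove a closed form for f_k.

Claim: f_k = (-2)^k − 4.

Base case: f_0 = -3, and (-2)^0 − 4 = 1 − 4 = -3.
Assume f_j = (-2)^j − 4 for some j ≥ 0.
Then f_{j+1} = -2f_j − 12 = -2·((-2)^j − 4) − 12 = -2·(-2)^j + 8 − 12 = (-2)^{j+1} − 4.
Hence f_k = (-2)^k − 4 for every k ≥ 0, by induction.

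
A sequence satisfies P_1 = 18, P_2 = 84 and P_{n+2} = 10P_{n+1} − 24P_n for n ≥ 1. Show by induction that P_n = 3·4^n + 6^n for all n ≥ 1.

Base cases: P_1 = 18 and 3·4^1 + 6^1 = 18; P_2 = 84 and 3·4^2 + 6^2 = 84.
Assume P_i = 3·4^i + 6^i for all 1 ≤ i ≤ j, where j ≥ 2.
Then P_{j+1} = 10P_j − 24P_{j−1} = 10·(3·4^j + 6^j) − 24·(3·4^{j−1} + 6^{j−1}) = 3·(10·4 − 24)4^{j−1} + (10·6 − 24)6^{j−1} = 48·4^{j−1} + 36·6^{j−1} = 3·4^{j+1} + 6^{j+1}.
So the formula holds for j+1, and by strong induction P_n = 3·4^n + 6^n for all n ≥ 1.

P_n = 3·4^n + 6^n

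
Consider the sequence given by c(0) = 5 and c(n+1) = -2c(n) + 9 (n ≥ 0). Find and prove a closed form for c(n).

Claim: c(n) = 2·(-2)^n + 3.

Base case: c(0) = 5, and 2·(-2)^0 + 3 = 2 + 3 = 5.
Assume c(r) = 2·(-2)^r + 3 for some r ≥ 0.
Then c(r+1) = -2c(r) + 9 = -2·(2·(-2)^r + 3) + 9 = -4·(-2)^r − 6 + 9 = 2·(-2)^{r+1} + 3.
This completes the inductive step, so c(n) = 2·(-2)^n + 3 for all n ≥ 0.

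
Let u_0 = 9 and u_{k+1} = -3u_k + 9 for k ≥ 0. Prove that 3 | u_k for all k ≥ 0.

Base case: u_0 = 9 = 3·3, so 3 | u_0.
Assume 3 | u_m, so u_m = 3t for some integer t.
Then u_{m+1} = -3u_m + 9 = -3·(3t) + 9 = 3(-3t + 3), so 3 | u_{m+1}.
By induction, 3 | u_k for all k ≥ 0.

3 | u_k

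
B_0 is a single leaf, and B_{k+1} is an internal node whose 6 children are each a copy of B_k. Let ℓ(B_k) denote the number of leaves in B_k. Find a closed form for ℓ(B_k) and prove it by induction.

Claim: ℓ(B_k) = 6^k.

Base case: ℓ(B_0) = 1, and 6^0 = 1.
Assume ℓ(B_r) = 6^r.
Then ℓ(B_{r+1}) = 6·ℓ(B_r) = 6·6^r = 6^{r+1}.
So the formula holds for r+1, and by induction ℓ(B_k) = 6^k for all k ≥ 0.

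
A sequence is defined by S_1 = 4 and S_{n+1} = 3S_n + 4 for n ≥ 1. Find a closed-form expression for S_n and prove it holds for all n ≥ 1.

Claim: S_n = 2·3^n − 2.

Base case: S_1 = 4, and 2·3^1 − 2 = 6 − 2 = 4.
Assume S_m = 2·3^m − 2 for some m ≥ 1.
Then S_{m+1} = 3S_m + 4 = 3·(2·3^m − 2) + 4 = 6·3^m − 6 + 4 = 2·3^{m+1} − 2.
So the formula holds for m+1, and by induction S_n = 2·3^n − 2 for all n ≥ 1.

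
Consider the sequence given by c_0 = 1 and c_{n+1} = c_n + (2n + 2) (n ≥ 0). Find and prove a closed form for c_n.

Claim: c_n = n^2 + n + 1.

Base case: c_0 = 1, and 0^2 + 0 + 1 = 1.
Assume c_k = k^2 + k + 1.
Then c_{k+1} = c_k + (2k + 2) = (k^2 + k + 1) + (2k + 2) = k^2 + 3k + 3,
and (k+1)^2 + (k+1) + 1 = k^2 + 3k + 3.
Hence c_n = n^2 + n + 1 for every n ≥ 0, by induction.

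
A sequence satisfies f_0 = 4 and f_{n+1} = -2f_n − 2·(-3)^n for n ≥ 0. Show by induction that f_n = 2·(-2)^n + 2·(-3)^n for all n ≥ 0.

Base case: f_0 = 4, and 2·(-2)^0 + 2·(-3)^0 = 2 + 2 = 4.
Assume f_j = 2·(-2)^j + 2·(-3)^j for some j ≥ 0.
Then f_{j+1} = -2f_j − 2·(-3)^j = -2·(2·(-2)^j + 2·(-3)^j) − 2·(-3)^j = 2·(-2)^{j+1} − 4·(-3)^j − 2·(-3)^j = 2·(-2)^{j+1} − 6·(-3)^j = 2·(-2)^{j+1} + 2·(-3)^{j+1}.
This completes the inductive step, so f_n = 2·(-2)^n + 2·(-3)^n for all n ≥ 0.

f_n = 2·(-2)^n + 2·(-3)^n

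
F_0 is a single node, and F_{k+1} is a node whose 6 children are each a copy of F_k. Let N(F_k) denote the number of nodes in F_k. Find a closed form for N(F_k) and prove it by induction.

Claim: N(F_k) = (6^{k+1} − 1)/5.

Base case: N(F_0) = 1, and (6^{0+1} − 1)/5 = 1.
Assume N(F_m) = (6^{m+1} − 1)/5.
Then N(F_{m+1}) = 1 + 6N(F_m) = 1 + 6·(6^{m+1} − 1)/5 = 1 + (6^{m+2} − 6)/5 = (5 + 6^{m+2} − 6)/5 = (6^{m+2} − 1)/5.
So the formula holds for m+1, and by induction N(F_k) = (6^{k+1} − 1)/5 for all k ≥ 0.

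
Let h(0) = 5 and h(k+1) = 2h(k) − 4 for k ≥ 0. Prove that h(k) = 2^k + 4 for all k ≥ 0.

Base case: h(0) = 5, and 2^0 + 4 = 1 + 4 = 5.
Assume h(j) = 2^j + 4 for some j ≥ 0.
Then h(j+1) = 2h(j) − 4 = 2·(2^j + 4) − 4 = 2^{j+1} + 8 − 4 = 2^{j+1} + 4.
Hence h(k) = 2^k + 4 for every k ≥ 0, by induction.

h(k) = 2^k + 4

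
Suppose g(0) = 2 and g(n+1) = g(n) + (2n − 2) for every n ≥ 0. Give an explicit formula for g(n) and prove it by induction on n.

Claim: g(n) = n^2 − 3n + 2.

Base case: g(0) = 2, and 0^2 − 3·0 + 2 = 2.
Assume g(k) = k^2 − 3k + 2.
Then g(k+1) = g(k) + (2k − 2) = (k^2 − 3k + 2) + (2k − 2) = k^2 − k,
and (k+1)^2 − 3·(k+1) + 2 = k^2 − k.
This completes the inductive step, so g(n) = n^2 − 3n + 2 for all n ≥ 0.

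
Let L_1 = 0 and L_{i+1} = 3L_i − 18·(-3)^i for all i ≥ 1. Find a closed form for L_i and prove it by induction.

Claim: L_i = 3·3^i + 3·(-3)^i.

Base case: L_1 = 0, and 3·3^1 + 3·(-3)^1 = 9 − 9 = 0.
Assume L_m = 3·3^m + 3·(-3)^m for some m ≥ 1.
Then L_{m+1} = 3L_m − 18·(-3)^m = 3·(3·3^m + 3·(-3)^m) − 18·(-3)^m = 3·3^{m+1} + 9·(-3)^m − 18·(-3)^m = 3·3^{m+1} − 9·(-3)^m = 3·3^{m+1} + 3·(-3)^{m+1}.
By induction, L_i = 3·3^i + 3·(-3)^i for all i ≥ 1.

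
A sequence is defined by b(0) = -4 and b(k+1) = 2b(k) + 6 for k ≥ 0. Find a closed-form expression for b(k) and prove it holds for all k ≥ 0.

Claim: b(k) = 2^{k+1} − 6.

Base case: b(0) = -4, and 2^{0+1} − 6 = 2 − 6 = -4.
Assume b(m) = 2^{m+1} − 6 for some m ≥ 0.
Then b(m+1) = 2b(m) + 6 = 2·(2^{m+1} − 6) + 6 = 2^{m+2} − 12 + 6 = 2^{m+2} − 6.
So the formula holds for m+1, and by induction b(k) = 2^{k+1} − 6 for all k ≥ 0.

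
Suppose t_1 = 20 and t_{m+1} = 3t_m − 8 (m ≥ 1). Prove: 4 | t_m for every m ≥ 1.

Base case: t_1 = 20 = 4·5, so 4 | t_1.
Assume 4 | t_r, so t_r = 4s for some integer s.
Then t_{r+1} = 3t_r − 8 = 3·(4s) − 8 = 4(3s − 2), so 4 | t_{r+1}.
By induction, 4 | t_m for all m ≥ 1.

4 | t_m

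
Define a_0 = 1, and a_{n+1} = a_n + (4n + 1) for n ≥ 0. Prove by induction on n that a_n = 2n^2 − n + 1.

Base case: a_0 = 1, and 2·0^2 − 0 + 1 = 1.
Assume a_j = 2j^2 − j + 1.
Then a_{j+1} = a_j + (4j + 1) = (2j^2 − j + 1) + (4j + 1) = 2j^2 + 3j + 2,
and 2·(j+1)^2 − (j+1) + 1 = 2j^2 + 3j + 2.
Hence a_n = 2n^2 − n + 1 for every n ≥ 0, by induction.

a_n = 2n^2 − n + 1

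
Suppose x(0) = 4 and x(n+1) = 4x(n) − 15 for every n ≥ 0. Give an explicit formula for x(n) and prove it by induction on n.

Claim: x(n) = -4^n + 5.

Base case: x(0) = 4, and -4^0 + 5 = -1 + 5 = 4.
Assume x(m) = -4^m + 5 for some m ≥ 0.
Then x(m+1) = 4x(m) − 15 = 4·(-4^m + 5) − 15 = -4^{m+1} + 20 − 15 = -4^{m+1} + 5.
So the formula holds for m+1, and by induction x(n) = -4^n + 5 for all n ≥ 0.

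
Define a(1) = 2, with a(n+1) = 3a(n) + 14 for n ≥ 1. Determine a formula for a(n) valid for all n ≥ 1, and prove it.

Claim: a(n) = 3^{n+1} − 7.

Base case: a(1) = 2, and 3^{1+1} − 7 = 9 − 7 = 2.
Assume a(m) = 3^{m+1} − 7 for some m ≥ 1.
Then a(m+1) = 3a(m) + 14 = 3·(3^{m+1} − 7) + 14 = 3^{m+2} − 21 + 14 = 3^{m+2} − 7.
So the formula holds for m+1, and by induction a(n) = 3^{n+1} − 7 for all n ≥ 1.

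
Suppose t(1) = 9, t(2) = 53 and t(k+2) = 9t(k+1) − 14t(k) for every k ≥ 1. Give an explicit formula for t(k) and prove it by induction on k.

Claim: t(k) = 2^k + 7^k.

Base cases: t(1) = 9 and 2^1 + 7^1 = 9; t(2) = 53 and 2^2 + 7^2 = 53.
Assume t(j) = 2^j + 7^j for all 1 ≤ j ≤ r, where r ≥ 2.
Then t(r+1) = 9t(r) − 14t(r−1) = 9·(2^r + 7^r) − 14·(2^{r−1} + 7^{r−1}) = (9·2 − 14)2^{r−1} + (9·7 − 14)7^{r−1} = 4·2^{r−1} + 49·7^{r−1} = 2^{r+1} + 7^{r+1}.
Hence t(k) = 2^k + 7^k for every k ≥ 1, by strong induction.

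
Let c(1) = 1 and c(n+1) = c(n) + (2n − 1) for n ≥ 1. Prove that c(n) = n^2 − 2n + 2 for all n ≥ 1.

Base case: c(1) = 1, and 1^2 − 2·1 + 2 = 1.
Assume c(j) = j^2 − 2j + 2.
Then c(j+1) = c(j) + (2j − 1) = (j^2 − 2j + 2) + (2j − 1) = j^2 + 1,
and (j+1)^2 − 2·(j+1) + 2 = j^2 + 1.
Hence c(n) = n^2 − 2n + 2 for every n ≥ 1, by induction.

c(n) = n^2 − 2n + 2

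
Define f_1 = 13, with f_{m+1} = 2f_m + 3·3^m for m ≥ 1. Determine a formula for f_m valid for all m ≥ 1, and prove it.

Claim: f_m = 2·2^m + 3·3^m.

Base case: f_1 = 13, and 2·2^1 + 3·3^1 = 4 + 9 = 13.
Assume f_j = 2·2^j + 3·3^j for some j ≥ 1.
Then f_{j+1} = 2f_j + 3·3^j = 2·(2·2^j + 3·3^j) + 3·3^j = 2·2^{j+1} + 6·3^j + 3·3^j = 2·2^{j+1} + 9·3^j = 2·2^{j+1} + 3·3^{j+1}.
So the formula holds for j+1, and by induction f_m = 2·2^m + 3·3^m for all m ≥ 1.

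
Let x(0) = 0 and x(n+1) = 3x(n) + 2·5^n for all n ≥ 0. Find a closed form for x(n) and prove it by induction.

Claim: x(n) = -3^n + 5^n.

Base case: x(0) = 0, and -3^0 + 5^0 = -1 + 1 = 0.
Assume x(r) = -3^r + 5^r for some r ≥ 0.
Then x(r+1) = 3x(r) + 2·5^r = 3·(-3^r + 5^r) + 2·5^r = -3^{r+1} + 3·5^r + 2·5^r = -3^{r+1} + 5·5^r = -3^{r+1} + 5^{r+1}.
By induction, x(n) = -3^n + 5^n for all n ≥ 0.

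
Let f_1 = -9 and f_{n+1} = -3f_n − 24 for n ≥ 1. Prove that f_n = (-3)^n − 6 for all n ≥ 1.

Base case: f_1 = -9, and (-3)^1 − 6 = -3 − 6 = -9.
Assume f_m = (-3)^m − 6 for some m ≥ 1.
Then f_{m+1} = -3f_m − 24 = -3·((-3)^m − 6) − 24 = -3·(-3)^m + 18 − 24 = (-3)^{m+1} − 6.
So the formula holds for m+1, and by induction f_n = (-3)^n − 6 for all n ≥ 1.

f_n = (-3)^n − 6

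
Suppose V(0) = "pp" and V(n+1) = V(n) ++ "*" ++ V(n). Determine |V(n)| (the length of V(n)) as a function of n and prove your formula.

Claim: |V(n)| = 3·2^n − 1.

Base case: |V(0)| = 2, and 3·2^0 − 1 = 2.
Assume |V(j)| = 3·2^j − 1.
Then |V(j+1)| = |V(j)| + 1 + |V(j)| = 2|V(j)| + 1 = 2(3·2^j − 1) + 1 = 3·2^{j+1} − 2 + 1 = 3·2^{j+1} − 1.
By induction, |V(n)| = 3·2^n − 1 for all n ≥ 0.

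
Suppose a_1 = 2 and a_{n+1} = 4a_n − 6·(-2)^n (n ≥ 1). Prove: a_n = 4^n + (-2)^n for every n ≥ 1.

Base case: a_1 = 2, and 4^1 + (-2)^1 = 4 − 2 = 2.
Assume a_k = 4^k + (-2)^k for some k ≥ 1.
Then a_{k+1} = 4a_k − 6·(-2)^k = 4·(4^k + (-2)^k) − 6·(-2)^k = 4^{k+1} + 4·(-2)^k − 6·(-2)^k = 4^{k+1} − 2·(-2)^k = 4^{k+1} + (-2)^{k+1}.
By induction, a_n = 4^n + (-2)^n for all n ≥ 1.

a_n = 4^n + (-2)^n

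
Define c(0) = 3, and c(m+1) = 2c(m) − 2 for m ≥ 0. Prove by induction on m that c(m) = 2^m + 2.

Base case: c(0) = 3, and 2^0 + 2 = 1 + 2 = 3.
Assume c(j) = 2^j + 2 for some j ≥ 0.
Then c(j+1) = 2c(j) − 2 = 2·(2^j + 2) − 2 = 2^{j+1} + 4 − 2 = 2^{j+1} + 2.
By induction, c(m) = 2^m + 2 for all m ≥ 0.

c(m) = 2^m + 2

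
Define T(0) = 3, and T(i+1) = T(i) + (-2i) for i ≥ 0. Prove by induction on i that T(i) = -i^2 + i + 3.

Base case: T(0) = 3, and -0^2 + 0 + 3 = 3.
Assume T(m) = -m^2 + m + 3.
Then T(m+1) = T(m) + (-2m) = (-m^2 + m + 3) + (-2m) = -m^2 − m + 3,
and -(m+1)^2 + (m+1) + 3 = -m^2 − m + 3.
This completes the inductive step, so T(i) = -i^2 + i + 3 for all i ≥ 0.

T(i) = -i^2 + i + 3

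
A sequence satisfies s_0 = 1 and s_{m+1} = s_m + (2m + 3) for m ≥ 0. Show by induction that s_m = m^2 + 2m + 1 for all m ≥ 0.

Base case: s_0 = 1, and 0^2 + 2·0 + 1 = 1.
Assume s_r = r^2 + 2r + 1.
Then s_{r+1} = s_r + (2r + 3) = (r^2 + 2r + 1) + (2r + 3) = r^2 + 4r + 4,
and (r+1)^2 + 2·(r+1) + 1 = r^2 + 4r + 4.
This completes the inductive step, so s_m = m^2 + 2m + 1 for all m ≥ 0.

s_m = m^2 + 2m + 1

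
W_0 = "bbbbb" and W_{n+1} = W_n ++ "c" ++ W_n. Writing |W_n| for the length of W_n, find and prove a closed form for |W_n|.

Claim: |W_n| = 6·2^n − 1.

Base case: |W_0| = 5, and 6·2^0 − 1 = 5.
Assume |W_j| = 6·2^j − 1.
Then |W_{j+1}| = |W_j| + 1 + |W_j| = 2|W_j| + 1 = 2(6·2^j − 1) + 1 = 6·2^{j+1} − 2 + 1 = 6·2^{j+1} − 1.
This completes the inductive step, so |W_n| = 6·2^n − 1 for all n ≥ 0.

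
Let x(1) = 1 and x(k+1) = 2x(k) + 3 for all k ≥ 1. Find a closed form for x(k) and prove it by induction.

Claim: x(k) = 2^{k+1} − 3.

Base case: x(1) = 1, and 2^{1+1} − 3 = 4 − 3 = 1.
Assume x(m) = 2^{m+1} − 3 for some m ≥ 1.
Then x(m+1) = 2x(m) + 3 = 2·(2^{m+1} − 3) + 3 = 2^{m+2} − 6 + 3 = 2^{m+2} − 3.
So the formula holds for m+1, and by induction x(k) = 2^{k+1} − 3 for all k ≥ 1.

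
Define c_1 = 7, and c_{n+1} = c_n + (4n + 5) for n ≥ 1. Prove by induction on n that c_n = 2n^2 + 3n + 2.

Base case: c_1 = 7, and 2·1^2 + 3·1 + 2 = 7.
Assume c_j = 2j^2 + 3j + 2.
Then c_{j+1} = c_j + (4j + 5) = (2j^2 + 3j + 2) + (4j + 5) = 2j^2 + 7j + 7,
and 2·(j+1)^2 + 3·(j+1) + 2 = 2j^2 + 7j + 7.
Hence c_n = 2n^2 + 3n + 2 for every n ≥ 1, by induction.

c_n = 2n^2 + 3n + 2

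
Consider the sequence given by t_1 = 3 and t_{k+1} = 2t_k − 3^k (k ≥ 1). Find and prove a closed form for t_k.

Claim: t_k = 3·2^k − 3^k.

Base case: t_1 = 3, and 3·2^1 − 3^1 = 6 − 3 = 3.
Assume t_r = 3·2^r − 3^r for some r ≥ 1.
Then t_{r+1} = 2t_r − 3^r = 2·(3·2^r − 3^r) − 3^r = 3·2^{r+1} − 2·3^r − 3^r = 3·2^{r+1} − 3·3^r = 3·2^{r+1} − 3^{r+1}.
This completes the inductive step, so t_k = 3·2^k − 3^k for all k ≥ 1.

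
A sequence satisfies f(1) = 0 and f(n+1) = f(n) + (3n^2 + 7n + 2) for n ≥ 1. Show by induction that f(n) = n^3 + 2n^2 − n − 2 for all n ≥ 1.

Base case: f(1) = 0, and 1^3 + 2·1^2 − 1 − 2 = 0.
Assume f(r) = r^3 + 2r^2 − r − 2.
Then f(r+1) = f(r) + (3r^2 + 7r + 2) = (r^3 + 2r^2 − r − 2) + (3r^2 + 7r + 2) = r^3 + 5r^2 + 6r,
and (r+1)^3 + 2·(r+1)^2 − (r+1) − 2 = r^3 + 5r^2 + 6r.
By induction, f(n) = n^3 + 2n^2 − n − 2 for all n ≥ 1.

f(n) = n^3 + 2n^2 − n − 2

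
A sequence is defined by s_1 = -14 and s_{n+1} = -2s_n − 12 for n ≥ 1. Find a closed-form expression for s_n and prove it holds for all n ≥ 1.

Claim: s_n = 5·(-2)^n − 4.

Base case: s_1 = -14, and 5·(-2)^1 − 4 = -10 − 4 = -14.
Assume s_r = 5·(-2)^r − 4 for some r ≥ 1.
Then s_{r+1} = -2s_r − 12 = -2·(5·(-2)^r − 4) − 12 = -10·(-2)^r + 8 − 12 = 5·(-2)^{r+1} − 4.
By induction, s_n = 5·(-2)^n − 4 for all n ≥ 1.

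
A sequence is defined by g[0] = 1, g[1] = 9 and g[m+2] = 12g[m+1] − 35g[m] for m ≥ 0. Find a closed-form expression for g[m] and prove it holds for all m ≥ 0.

Claim: g[m] = 2·7^m − 5^m.

Base cases: g[0] = 1 and 2·7^0 − 5^0 = 1; g[1] = 9 and 2·7^1 − 5^1 = 9.
Assume g[i] = 2·7^i − 5^i for all 0 ≤ i ≤ j, where j ≥ 1.
Then g[j+1] = 12g[j] − 35g[j−1] = 12·(2·7^j − 5^j) − 35·(2·7^{j−1} − 5^{j−1}) = 2·(12·7 − 35)7^{j−1} − (12·5 − 35)5^{j−1} = 98·7^{j−1} − 25·5^{j−1} = 2·7^{j+1} − 5^{j+1}.
This completes the inductive step, so g[m] = 2·7^m − 5^m for all m ≥ 0.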